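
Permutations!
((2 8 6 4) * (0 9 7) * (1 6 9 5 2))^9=(0 8)(2 7)(5 9)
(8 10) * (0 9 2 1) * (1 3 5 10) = (0 9 2 3 5 10 8 1) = [9, 0, 3, 5, 4, 10, 6, 7, 1, 2, 8]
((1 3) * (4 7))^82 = ((1 3)(4 7))^82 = (7)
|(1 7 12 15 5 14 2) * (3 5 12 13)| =14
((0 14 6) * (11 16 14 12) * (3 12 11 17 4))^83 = (0 14 11 6 16)(3 4 17 12)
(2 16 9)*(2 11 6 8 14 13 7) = [0, 1, 16, 3, 4, 5, 8, 2, 14, 11, 10, 6, 12, 7, 13, 15, 9] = (2 16 9 11 6 8 14 13 7)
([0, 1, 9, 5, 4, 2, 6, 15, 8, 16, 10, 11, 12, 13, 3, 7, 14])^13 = (2 9 16 14 3 5)(7 15)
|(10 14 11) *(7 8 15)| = 3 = |(7 8 15)(10 14 11)|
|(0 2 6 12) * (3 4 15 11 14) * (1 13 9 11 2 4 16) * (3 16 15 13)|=|(0 4 13 9 11 14 16 1 3 15 2 6 12)|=13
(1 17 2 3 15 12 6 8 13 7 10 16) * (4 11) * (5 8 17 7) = (1 7 10 16)(2 3 15 12 6 17)(4 11)(5 8 13) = [0, 7, 3, 15, 11, 8, 17, 10, 13, 9, 16, 4, 6, 5, 14, 12, 1, 2]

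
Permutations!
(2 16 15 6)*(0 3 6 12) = [3, 1, 16, 6, 4, 5, 2, 7, 8, 9, 10, 11, 0, 13, 14, 12, 15] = (0 3 6 2 16 15 12)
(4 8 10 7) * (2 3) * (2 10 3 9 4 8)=(2 9 4)(3 10 7 8)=[0, 1, 9, 10, 2, 5, 6, 8, 3, 4, 7]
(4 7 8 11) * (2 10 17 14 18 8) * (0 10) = (0 10 17 14 18 8 11 4 7 2) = [10, 1, 0, 3, 7, 5, 6, 2, 11, 9, 17, 4, 12, 13, 18, 15, 16, 14, 8]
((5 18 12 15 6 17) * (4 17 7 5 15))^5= (4 5 15 12 7 17 18 6)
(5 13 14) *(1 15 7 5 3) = (1 15 7 5 13 14 3) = [0, 15, 2, 1, 4, 13, 6, 5, 8, 9, 10, 11, 12, 14, 3, 7]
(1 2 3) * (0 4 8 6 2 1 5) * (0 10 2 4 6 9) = (0 6 4 8 9)(2 3 5 10) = [6, 1, 3, 5, 8, 10, 4, 7, 9, 0, 2]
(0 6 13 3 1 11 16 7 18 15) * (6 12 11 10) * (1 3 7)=(0 12 11 16 1 10 6 13 7 18 15)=[12, 10, 2, 3, 4, 5, 13, 18, 8, 9, 6, 16, 11, 7, 14, 0, 1, 17, 15]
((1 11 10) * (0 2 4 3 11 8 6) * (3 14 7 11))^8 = ((0 2 4 14 7 11 10 1 8 6))^8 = (0 8 10 7 4)(1 11 14 2 6)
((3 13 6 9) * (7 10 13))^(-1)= (3 9 6 13 10 7)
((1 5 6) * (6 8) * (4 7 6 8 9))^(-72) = (9)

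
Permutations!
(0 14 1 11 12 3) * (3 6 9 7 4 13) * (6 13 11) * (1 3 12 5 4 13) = (0 14 3)(1 6 9 7 13 12)(4 11 5) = [14, 6, 2, 0, 11, 4, 9, 13, 8, 7, 10, 5, 1, 12, 3]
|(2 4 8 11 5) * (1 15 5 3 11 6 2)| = 12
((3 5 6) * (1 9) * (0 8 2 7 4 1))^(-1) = (0 9 1 4 7 2 8)(3 6 5)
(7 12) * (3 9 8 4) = (3 9 8 4)(7 12) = [0, 1, 2, 9, 3, 5, 6, 12, 4, 8, 10, 11, 7]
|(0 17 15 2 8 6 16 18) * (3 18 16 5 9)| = 10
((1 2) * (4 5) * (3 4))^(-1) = ((1 2)(3 4 5))^(-1) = (1 2)(3 5 4)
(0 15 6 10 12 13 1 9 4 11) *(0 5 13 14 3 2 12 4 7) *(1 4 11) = (0 15 6 10 11 5 13 4 1 9 7)(2 12 14 3) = [15, 9, 12, 2, 1, 13, 10, 0, 8, 7, 11, 5, 14, 4, 3, 6]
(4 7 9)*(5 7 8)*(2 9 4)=(2 9)(4 8 5 7)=[0, 1, 9, 3, 8, 7, 6, 4, 5, 2]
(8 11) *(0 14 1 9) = [14, 9, 2, 3, 4, 5, 6, 7, 11, 0, 10, 8, 12, 13, 1] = (0 14 1 9)(8 11)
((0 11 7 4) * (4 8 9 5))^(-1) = ((0 11 7 8 9 5 4))^(-1) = (0 4 5 9 8 7 11)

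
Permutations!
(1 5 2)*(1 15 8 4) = (1 5 2 15 8 4) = [0, 5, 15, 3, 1, 2, 6, 7, 4, 9, 10, 11, 12, 13, 14, 8]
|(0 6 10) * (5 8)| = 6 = |(0 6 10)(5 8)|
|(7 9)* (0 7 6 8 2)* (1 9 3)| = |(0 7 3 1 9 6 8 2)| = 8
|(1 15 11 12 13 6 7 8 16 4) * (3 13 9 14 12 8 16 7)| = 21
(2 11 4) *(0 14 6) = (0 14 6)(2 11 4) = [14, 1, 11, 3, 2, 5, 0, 7, 8, 9, 10, 4, 12, 13, 6]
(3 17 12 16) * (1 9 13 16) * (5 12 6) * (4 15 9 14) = (1 14 4 15 9 13 16 3 17 6 5 12) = [0, 14, 2, 17, 15, 12, 5, 7, 8, 13, 10, 11, 1, 16, 4, 9, 3, 6]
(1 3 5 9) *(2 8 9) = (1 3 5 2 8 9) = [0, 3, 8, 5, 4, 2, 6, 7, 9, 1]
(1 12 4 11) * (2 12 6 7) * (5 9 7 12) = [0, 6, 5, 3, 11, 9, 12, 2, 8, 7, 10, 1, 4] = (1 6 12 4 11)(2 5 9 7)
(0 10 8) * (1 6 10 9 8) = (0 9 8)(1 6 10) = [9, 6, 2, 3, 4, 5, 10, 7, 0, 8, 1]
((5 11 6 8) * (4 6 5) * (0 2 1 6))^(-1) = (0 4 8 6 1 2)(5 11)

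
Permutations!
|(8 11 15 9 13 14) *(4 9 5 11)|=|(4 9 13 14 8)(5 11 15)|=15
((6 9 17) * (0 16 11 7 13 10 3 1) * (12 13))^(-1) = (0 1 3 10 13 12 7 11 16)(6 17 9)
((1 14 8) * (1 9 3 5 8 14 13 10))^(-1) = ((14)(1 13 10)(3 5 8 9))^(-1) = (14)(1 10 13)(3 9 8 5)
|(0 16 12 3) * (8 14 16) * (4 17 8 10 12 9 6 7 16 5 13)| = 12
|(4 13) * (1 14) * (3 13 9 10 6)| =6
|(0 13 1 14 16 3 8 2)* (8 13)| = 15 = |(0 8 2)(1 14 16 3 13)|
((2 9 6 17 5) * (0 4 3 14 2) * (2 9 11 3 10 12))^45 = ((0 4 10 12 2 11 3 14 9 6 17 5))^45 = (0 6 3 12)(2 4 17 14)(5 9 11 10)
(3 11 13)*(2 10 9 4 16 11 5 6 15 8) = (2 10 9 4 16 11 13 3 5 6 15 8) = [0, 1, 10, 5, 16, 6, 15, 7, 2, 4, 9, 13, 12, 3, 14, 8, 11]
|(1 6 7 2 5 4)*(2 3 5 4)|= 7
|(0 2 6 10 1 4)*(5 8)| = |(0 2 6 10 1 4)(5 8)| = 6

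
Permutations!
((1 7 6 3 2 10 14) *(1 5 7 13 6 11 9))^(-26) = ((1 13 6 3 2 10 14 5 7 11 9))^(-26) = (1 5 3 9 14 6 11 10 13 7 2)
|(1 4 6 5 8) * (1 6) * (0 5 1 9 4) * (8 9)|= |(0 5 9 4 8 6 1)|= 7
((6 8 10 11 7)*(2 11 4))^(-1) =((2 11 7 6 8 10 4))^(-1) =(2 4 10 8 6 7 11)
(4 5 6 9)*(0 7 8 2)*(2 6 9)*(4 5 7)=(0 4 7 8 6 2)(5 9)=[4, 1, 0, 3, 7, 9, 2, 8, 6, 5]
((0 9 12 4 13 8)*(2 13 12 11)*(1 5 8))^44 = (0 13)(1 9)(2 8)(5 11)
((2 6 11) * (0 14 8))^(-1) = (0 8 14)(2 11 6)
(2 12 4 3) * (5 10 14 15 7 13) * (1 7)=(1 7 13 5 10 14 15)(2 12 4 3)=[0, 7, 12, 2, 3, 10, 6, 13, 8, 9, 14, 11, 4, 5, 15, 1]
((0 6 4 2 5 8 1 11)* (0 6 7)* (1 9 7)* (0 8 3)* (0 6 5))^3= (0 5 4 1 3 2 11 6)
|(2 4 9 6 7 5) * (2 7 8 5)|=|(2 4 9 6 8 5 7)|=7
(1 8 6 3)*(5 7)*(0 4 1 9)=(0 4 1 8 6 3 9)(5 7)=[4, 8, 2, 9, 1, 7, 3, 5, 6, 0]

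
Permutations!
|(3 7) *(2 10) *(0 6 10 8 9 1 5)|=8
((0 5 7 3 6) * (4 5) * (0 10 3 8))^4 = ((0 4 5 7 8)(3 6 10))^4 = (0 8 7 5 4)(3 6 10)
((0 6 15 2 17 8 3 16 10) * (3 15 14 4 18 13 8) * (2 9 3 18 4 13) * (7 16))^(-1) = (0 10 16 7 3 9 15 8 13 14 6)(2 18 17)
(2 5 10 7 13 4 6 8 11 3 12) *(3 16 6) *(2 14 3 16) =(2 5 10 7 13 4 16 6 8 11)(3 12 14) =[0, 1, 5, 12, 16, 10, 8, 13, 11, 9, 7, 2, 14, 4, 3, 15, 6]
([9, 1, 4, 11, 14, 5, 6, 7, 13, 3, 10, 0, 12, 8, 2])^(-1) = [11, 1, 14, 9, 2, 5, 6, 7, 13, 0, 10, 3, 12, 8, 4]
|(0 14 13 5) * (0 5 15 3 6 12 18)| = 8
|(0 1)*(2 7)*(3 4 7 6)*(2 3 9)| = |(0 1)(2 6 9)(3 4 7)| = 6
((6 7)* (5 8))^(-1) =(5 8)(6 7)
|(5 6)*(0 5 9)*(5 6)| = |(0 6 9)| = 3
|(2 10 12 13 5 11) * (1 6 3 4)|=12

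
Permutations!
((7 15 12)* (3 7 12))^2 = ((3 7 15))^2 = (3 15 7)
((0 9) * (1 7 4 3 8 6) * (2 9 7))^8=((0 7 4 3 8 6 1 2 9))^8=(0 9 2 1 6 8 3 4 7)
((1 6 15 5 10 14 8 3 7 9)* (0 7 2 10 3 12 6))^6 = (0 9)(1 7)(2 15 8)(3 6 14)(5 12 10)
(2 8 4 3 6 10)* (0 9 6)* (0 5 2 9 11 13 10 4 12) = (0 11 13 10 9 6 4 3 5 2 8 12) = [11, 1, 8, 5, 3, 2, 4, 7, 12, 6, 9, 13, 0, 10]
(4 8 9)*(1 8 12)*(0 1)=(0 1 8 9 4 12)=[1, 8, 2, 3, 12, 5, 6, 7, 9, 4, 10, 11, 0]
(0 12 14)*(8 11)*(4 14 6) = (0 12 6 4 14)(8 11) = [12, 1, 2, 3, 14, 5, 4, 7, 11, 9, 10, 8, 6, 13, 0]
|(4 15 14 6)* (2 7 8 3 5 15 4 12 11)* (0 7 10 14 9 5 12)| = |(0 7 8 3 12 11 2 10 14 6)(5 15 9)| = 30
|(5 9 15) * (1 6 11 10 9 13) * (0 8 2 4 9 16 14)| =14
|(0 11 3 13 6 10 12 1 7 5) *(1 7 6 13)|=|(13)(0 11 3 1 6 10 12 7 5)|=9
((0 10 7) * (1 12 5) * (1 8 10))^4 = ((0 1 12 5 8 10 7))^4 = (0 8 1 10 12 7 5)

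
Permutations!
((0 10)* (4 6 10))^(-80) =(10)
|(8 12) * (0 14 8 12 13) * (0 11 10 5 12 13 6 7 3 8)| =|(0 14)(3 8 6 7)(5 12 13 11 10)| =20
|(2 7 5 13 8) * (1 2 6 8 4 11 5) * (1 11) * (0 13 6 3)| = |(0 13 4 1 2 7 11 5 6 8 3)| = 11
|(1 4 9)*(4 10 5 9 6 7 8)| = |(1 10 5 9)(4 6 7 8)| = 4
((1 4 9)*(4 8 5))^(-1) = ((1 8 5 4 9))^(-1) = (1 9 4 5 8)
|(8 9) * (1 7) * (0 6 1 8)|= |(0 6 1 7 8 9)|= 6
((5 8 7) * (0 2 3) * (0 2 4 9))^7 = ((0 4 9)(2 3)(5 8 7))^7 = (0 4 9)(2 3)(5 8 7)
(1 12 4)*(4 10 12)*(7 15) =(1 4)(7 15)(10 12) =[0, 4, 2, 3, 1, 5, 6, 15, 8, 9, 12, 11, 10, 13, 14, 7]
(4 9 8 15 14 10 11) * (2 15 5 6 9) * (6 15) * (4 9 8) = (2 6 8 5 15 14 10 11 9 4) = [0, 1, 6, 3, 2, 15, 8, 7, 5, 4, 11, 9, 12, 13, 10, 14]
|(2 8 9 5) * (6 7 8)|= 6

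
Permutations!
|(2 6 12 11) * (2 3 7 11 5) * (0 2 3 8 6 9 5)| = |(0 2 9 5 3 7 11 8 6 12)| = 10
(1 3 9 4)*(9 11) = (1 3 11 9 4) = [0, 3, 2, 11, 1, 5, 6, 7, 8, 4, 10, 9]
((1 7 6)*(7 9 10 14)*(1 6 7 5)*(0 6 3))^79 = (0 6 3)(1 5 14 10 9)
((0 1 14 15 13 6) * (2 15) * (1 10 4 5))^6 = (0 2 4 13 1)(5 6 14 10 15) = ((0 10 4 5 1 14 2 15 13 6))^6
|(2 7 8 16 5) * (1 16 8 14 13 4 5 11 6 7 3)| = |(1 16 11 6 7 14 13 4 5 2 3)| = 11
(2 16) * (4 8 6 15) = [0, 1, 16, 3, 8, 5, 15, 7, 6, 9, 10, 11, 12, 13, 14, 4, 2] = (2 16)(4 8 6 15)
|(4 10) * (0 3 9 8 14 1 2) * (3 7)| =|(0 7 3 9 8 14 1 2)(4 10)| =8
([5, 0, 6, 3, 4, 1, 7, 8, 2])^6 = [0, 1, 7, 3, 4, 5, 8, 2, 6]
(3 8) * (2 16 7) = [0, 1, 16, 8, 4, 5, 6, 2, 3, 9, 10, 11, 12, 13, 14, 15, 7] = (2 16 7)(3 8)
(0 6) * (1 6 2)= (0 2 1 6)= [2, 6, 1, 3, 4, 5, 0]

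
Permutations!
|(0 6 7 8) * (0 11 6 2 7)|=6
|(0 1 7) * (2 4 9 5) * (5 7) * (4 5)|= 10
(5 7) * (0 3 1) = (0 3 1)(5 7) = [3, 0, 2, 1, 4, 7, 6, 5]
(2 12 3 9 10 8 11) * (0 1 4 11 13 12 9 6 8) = (0 1 4 11 2 9 10)(3 6 8 13 12) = [1, 4, 9, 6, 11, 5, 8, 7, 13, 10, 0, 2, 3, 12]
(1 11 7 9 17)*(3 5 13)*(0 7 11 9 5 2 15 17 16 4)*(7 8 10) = (0 8 10 7 5 13 3 2 15 17 1 9 16 4) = [8, 9, 15, 2, 0, 13, 6, 5, 10, 16, 7, 11, 12, 3, 14, 17, 4, 1]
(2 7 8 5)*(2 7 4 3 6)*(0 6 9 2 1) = (0 6 1)(2 4 3 9)(5 7 8) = [6, 0, 4, 9, 3, 7, 1, 8, 5, 2]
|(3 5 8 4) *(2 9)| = |(2 9)(3 5 8 4)| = 4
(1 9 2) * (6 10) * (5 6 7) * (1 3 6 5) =[0, 9, 3, 6, 4, 5, 10, 1, 8, 2, 7] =(1 9 2 3 6 10 7)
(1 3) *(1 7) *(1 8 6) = [0, 3, 2, 7, 4, 5, 1, 8, 6] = (1 3 7 8 6)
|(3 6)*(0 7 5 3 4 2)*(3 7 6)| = 4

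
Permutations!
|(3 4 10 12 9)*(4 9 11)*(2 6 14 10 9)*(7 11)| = 10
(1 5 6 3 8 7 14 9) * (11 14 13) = [0, 5, 2, 8, 4, 6, 3, 13, 7, 1, 10, 14, 12, 11, 9] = (1 5 6 3 8 7 13 11 14 9)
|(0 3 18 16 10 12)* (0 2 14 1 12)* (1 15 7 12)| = 5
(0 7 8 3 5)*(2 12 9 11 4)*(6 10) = (0 7 8 3 5)(2 12 9 11 4)(6 10) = [7, 1, 12, 5, 2, 0, 10, 8, 3, 11, 6, 4, 9]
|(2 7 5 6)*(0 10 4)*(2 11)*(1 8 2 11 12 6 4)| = |(0 10 1 8 2 7 5 4)(6 12)| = 8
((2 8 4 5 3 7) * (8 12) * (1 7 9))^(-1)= ((1 7 2 12 8 4 5 3 9))^(-1)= (1 9 3 5 4 8 12 2 7)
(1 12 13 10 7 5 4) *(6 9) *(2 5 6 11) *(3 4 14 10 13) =(1 12 3 4)(2 5 14 10 7 6 9 11) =[0, 12, 5, 4, 1, 14, 9, 6, 8, 11, 7, 2, 3, 13, 10]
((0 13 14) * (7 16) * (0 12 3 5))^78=(16)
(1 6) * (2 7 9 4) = (1 6)(2 7 9 4) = [0, 6, 7, 3, 2, 5, 1, 9, 8, 4]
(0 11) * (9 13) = (0 11)(9 13) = [11, 1, 2, 3, 4, 5, 6, 7, 8, 13, 10, 0, 12, 9]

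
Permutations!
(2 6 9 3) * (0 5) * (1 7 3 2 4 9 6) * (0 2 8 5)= (1 7 3 4 9 8 5 2)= [0, 7, 1, 4, 9, 2, 6, 3, 5, 8]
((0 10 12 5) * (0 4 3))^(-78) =((0 10 12 5 4 3))^(-78) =(12)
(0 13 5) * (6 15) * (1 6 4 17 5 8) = (0 13 8 1 6 15 4 17 5) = [13, 6, 2, 3, 17, 0, 15, 7, 1, 9, 10, 11, 12, 8, 14, 4, 16, 5]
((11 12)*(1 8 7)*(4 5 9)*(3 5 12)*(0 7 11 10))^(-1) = (0 10 12 4 9 5 3 11 8 1 7)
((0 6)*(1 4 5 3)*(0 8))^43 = ((0 6 8)(1 4 5 3))^43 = (0 6 8)(1 3 5 4)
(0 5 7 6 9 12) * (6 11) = [5, 1, 2, 3, 4, 7, 9, 11, 8, 12, 10, 6, 0] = (0 5 7 11 6 9 12)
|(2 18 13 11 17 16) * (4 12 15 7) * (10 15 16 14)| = 12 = |(2 18 13 11 17 14 10 15 7 4 12 16)|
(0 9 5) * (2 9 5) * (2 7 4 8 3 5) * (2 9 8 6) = [9, 1, 8, 5, 6, 0, 2, 4, 3, 7] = (0 9 7 4 6 2 8 3 5)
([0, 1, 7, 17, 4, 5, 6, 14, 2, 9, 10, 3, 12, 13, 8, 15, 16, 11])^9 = (17)(2 7 14 8)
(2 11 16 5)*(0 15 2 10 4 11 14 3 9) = (0 15 2 14 3 9)(4 11 16 5 10) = [15, 1, 14, 9, 11, 10, 6, 7, 8, 0, 4, 16, 12, 13, 3, 2, 5]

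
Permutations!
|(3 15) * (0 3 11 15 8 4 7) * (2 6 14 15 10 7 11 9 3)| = 12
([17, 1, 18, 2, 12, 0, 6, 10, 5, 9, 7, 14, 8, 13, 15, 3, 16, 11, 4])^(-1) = [5, 1, 3, 15, 18, 8, 6, 10, 12, 9, 7, 17, 4, 13, 11, 14, 16, 0, 2]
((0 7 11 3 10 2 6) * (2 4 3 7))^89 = ((0 2 6)(3 10 4)(7 11))^89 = (0 6 2)(3 4 10)(7 11)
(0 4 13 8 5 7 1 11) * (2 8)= (0 4 13 2 8 5 7 1 11)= [4, 11, 8, 3, 13, 7, 6, 1, 5, 9, 10, 0, 12, 2]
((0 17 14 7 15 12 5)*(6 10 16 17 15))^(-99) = ((0 15 12 5)(6 10 16 17 14 7))^(-99) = (0 15 12 5)(6 17)(7 16)(10 14)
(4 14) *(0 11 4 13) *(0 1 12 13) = (0 11 4 14)(1 12 13) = [11, 12, 2, 3, 14, 5, 6, 7, 8, 9, 10, 4, 13, 1, 0]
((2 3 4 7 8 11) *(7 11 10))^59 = (2 11 4 3)(7 10 8)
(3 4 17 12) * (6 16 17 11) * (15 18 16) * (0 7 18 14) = (0 7 18 16 17 12 3 4 11 6 15 14) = [7, 1, 2, 4, 11, 5, 15, 18, 8, 9, 10, 6, 3, 13, 0, 14, 17, 12, 16]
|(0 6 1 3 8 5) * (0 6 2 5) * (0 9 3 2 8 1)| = |(0 8 9 3 1 2 5 6)| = 8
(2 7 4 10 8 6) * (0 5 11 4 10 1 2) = (0 5 11 4 1 2 7 10 8 6) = [5, 2, 7, 3, 1, 11, 0, 10, 6, 9, 8, 4]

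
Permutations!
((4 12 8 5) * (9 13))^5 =(4 12 8 5)(9 13)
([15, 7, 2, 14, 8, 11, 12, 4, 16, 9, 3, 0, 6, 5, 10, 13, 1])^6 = (0 15 13 5 11)(1 7 4 8 16)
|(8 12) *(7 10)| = 2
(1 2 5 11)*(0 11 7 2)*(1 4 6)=(0 11 4 6 1)(2 5 7)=[11, 0, 5, 3, 6, 7, 1, 2, 8, 9, 10, 4]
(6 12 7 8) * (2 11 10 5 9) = (2 11 10 5 9)(6 12 7 8) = [0, 1, 11, 3, 4, 9, 12, 8, 6, 2, 5, 10, 7]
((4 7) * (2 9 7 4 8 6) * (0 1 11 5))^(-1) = ((0 1 11 5)(2 9 7 8 6))^(-1) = (0 5 11 1)(2 6 8 7 9)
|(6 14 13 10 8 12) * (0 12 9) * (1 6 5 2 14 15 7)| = 36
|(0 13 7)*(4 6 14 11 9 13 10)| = 9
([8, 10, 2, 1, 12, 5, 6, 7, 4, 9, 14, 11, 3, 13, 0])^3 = (0 12 10 8 3 14 4 1)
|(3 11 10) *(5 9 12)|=|(3 11 10)(5 9 12)|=3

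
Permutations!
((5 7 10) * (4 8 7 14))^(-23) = ((4 8 7 10 5 14))^(-23) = (4 8 7 10 5 14)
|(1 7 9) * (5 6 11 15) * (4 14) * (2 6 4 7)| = 10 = |(1 2 6 11 15 5 4 14 7 9)|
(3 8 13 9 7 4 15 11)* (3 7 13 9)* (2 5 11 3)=(2 5 11 7 4 15 3 8 9 13)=[0, 1, 5, 8, 15, 11, 6, 4, 9, 13, 10, 7, 12, 2, 14, 3]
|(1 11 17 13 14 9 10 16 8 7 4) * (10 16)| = |(1 11 17 13 14 9 16 8 7 4)| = 10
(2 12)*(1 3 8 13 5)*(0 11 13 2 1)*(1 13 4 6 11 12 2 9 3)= [12, 1, 2, 8, 6, 0, 11, 7, 9, 3, 10, 4, 13, 5]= (0 12 13 5)(3 8 9)(4 6 11)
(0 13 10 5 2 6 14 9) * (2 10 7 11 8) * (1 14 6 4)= (0 13 7 11 8 2 4 1 14 9)(5 10)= [13, 14, 4, 3, 1, 10, 6, 11, 2, 0, 5, 8, 12, 7, 9]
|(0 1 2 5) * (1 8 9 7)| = 7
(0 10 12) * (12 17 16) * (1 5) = [10, 5, 2, 3, 4, 1, 6, 7, 8, 9, 17, 11, 0, 13, 14, 15, 12, 16] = (0 10 17 16 12)(1 5)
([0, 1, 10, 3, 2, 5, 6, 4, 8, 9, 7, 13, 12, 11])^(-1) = (2 4 7 10)(11 13)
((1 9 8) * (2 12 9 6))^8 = (1 2 9)(6 12 8)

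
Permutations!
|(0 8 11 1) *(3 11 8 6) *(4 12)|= 10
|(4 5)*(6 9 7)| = |(4 5)(6 9 7)| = 6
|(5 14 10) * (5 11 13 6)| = 6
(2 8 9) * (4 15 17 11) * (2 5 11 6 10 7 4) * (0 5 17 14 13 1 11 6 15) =(0 5 6 10 7 4)(1 11 2 8 9 17 15 14 13) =[5, 11, 8, 3, 0, 6, 10, 4, 9, 17, 7, 2, 12, 1, 13, 14, 16, 15]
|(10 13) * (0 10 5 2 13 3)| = 3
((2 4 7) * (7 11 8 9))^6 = ((2 4 11 8 9 7))^6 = (11)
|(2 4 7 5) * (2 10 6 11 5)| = |(2 4 7)(5 10 6 11)| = 12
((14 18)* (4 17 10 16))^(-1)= (4 16 10 17)(14 18)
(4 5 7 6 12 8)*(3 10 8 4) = (3 10 8)(4 5 7 6 12) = [0, 1, 2, 10, 5, 7, 12, 6, 3, 9, 8, 11, 4]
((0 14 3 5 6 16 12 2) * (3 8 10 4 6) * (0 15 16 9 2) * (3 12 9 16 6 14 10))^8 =(2 16 15 9 6)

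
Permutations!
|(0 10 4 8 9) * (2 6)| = 10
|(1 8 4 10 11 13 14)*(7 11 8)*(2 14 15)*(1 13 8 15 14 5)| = |(1 7 11 8 4 10 15 2 5)(13 14)| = 18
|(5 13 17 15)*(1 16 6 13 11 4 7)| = |(1 16 6 13 17 15 5 11 4 7)| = 10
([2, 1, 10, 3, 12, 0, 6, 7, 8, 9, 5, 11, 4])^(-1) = (0 5 10 2)(4 12)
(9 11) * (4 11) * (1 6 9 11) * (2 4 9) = (11)(1 6 2 4) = [0, 6, 4, 3, 1, 5, 2, 7, 8, 9, 10, 11]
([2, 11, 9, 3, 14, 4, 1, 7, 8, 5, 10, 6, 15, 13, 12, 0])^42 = (0 9 4 12)(2 5 14 15)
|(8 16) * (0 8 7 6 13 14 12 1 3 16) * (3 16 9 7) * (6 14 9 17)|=10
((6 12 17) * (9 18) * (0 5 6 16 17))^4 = (18) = ((0 5 6 12)(9 18)(16 17))^4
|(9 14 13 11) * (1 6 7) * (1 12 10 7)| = |(1 6)(7 12 10)(9 14 13 11)| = 12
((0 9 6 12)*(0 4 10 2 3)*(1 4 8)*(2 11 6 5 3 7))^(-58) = ((0 9 5 3)(1 4 10 11 6 12 8)(2 7))^(-58) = (0 5)(1 12 11 4 8 6 10)(3 9)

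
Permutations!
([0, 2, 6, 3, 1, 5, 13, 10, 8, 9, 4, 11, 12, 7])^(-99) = [0, 4, 1, 3, 10, 5, 2, 13, 8, 9, 7, 11, 12, 6]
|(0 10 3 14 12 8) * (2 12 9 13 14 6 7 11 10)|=60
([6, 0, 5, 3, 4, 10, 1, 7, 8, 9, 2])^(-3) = (10)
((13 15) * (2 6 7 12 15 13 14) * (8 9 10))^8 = (2 7 15)(6 12 14)(8 10 9)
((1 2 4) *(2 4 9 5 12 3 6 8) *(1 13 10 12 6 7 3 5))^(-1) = (1 9 2 8 6 5 12 10 13 4)(3 7)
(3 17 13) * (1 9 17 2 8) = (1 9 17 13 3 2 8) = [0, 9, 8, 2, 4, 5, 6, 7, 1, 17, 10, 11, 12, 3, 14, 15, 16, 13]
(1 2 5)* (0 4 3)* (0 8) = (0 4 3 8)(1 2 5) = [4, 2, 5, 8, 3, 1, 6, 7, 0]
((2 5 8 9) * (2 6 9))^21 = ((2 5 8)(6 9))^21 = (6 9)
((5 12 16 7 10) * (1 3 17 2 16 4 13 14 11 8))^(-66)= (1 16 12 11 17 10 13)(2 5 14 3 7 4 8)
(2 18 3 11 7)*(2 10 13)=(2 18 3 11 7 10 13)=[0, 1, 18, 11, 4, 5, 6, 10, 8, 9, 13, 7, 12, 2, 14, 15, 16, 17, 3]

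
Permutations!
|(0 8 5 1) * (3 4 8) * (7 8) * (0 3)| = |(1 3 4 7 8 5)| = 6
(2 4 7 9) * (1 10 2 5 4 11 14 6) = (1 10 2 11 14 6)(4 7 9 5) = [0, 10, 11, 3, 7, 4, 1, 9, 8, 5, 2, 14, 12, 13, 6]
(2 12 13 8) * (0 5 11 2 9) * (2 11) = (0 5 2 12 13 8 9) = [5, 1, 12, 3, 4, 2, 6, 7, 9, 0, 10, 11, 13, 8]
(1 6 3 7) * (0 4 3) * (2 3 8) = (0 4 8 2 3 7 1 6) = [4, 6, 3, 7, 8, 5, 0, 1, 2]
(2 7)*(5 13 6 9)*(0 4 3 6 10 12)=(0 4 3 6 9 5 13 10 12)(2 7)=[4, 1, 7, 6, 3, 13, 9, 2, 8, 5, 12, 11, 0, 10]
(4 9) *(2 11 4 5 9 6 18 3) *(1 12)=(1 12)(2 11 4 6 18 3)(5 9)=[0, 12, 11, 2, 6, 9, 18, 7, 8, 5, 10, 4, 1, 13, 14, 15, 16, 17, 3]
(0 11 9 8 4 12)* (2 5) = (0 11 9 8 4 12)(2 5) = [11, 1, 5, 3, 12, 2, 6, 7, 4, 8, 10, 9, 0]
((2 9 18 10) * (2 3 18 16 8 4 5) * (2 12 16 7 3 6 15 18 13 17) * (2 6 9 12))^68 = ((2 12 16 8 4 5)(3 13 17 6 15 18 10 9 7))^68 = (2 16 4)(3 18 13 10 17 9 6 7 15)(5 12 8)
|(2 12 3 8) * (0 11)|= |(0 11)(2 12 3 8)|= 4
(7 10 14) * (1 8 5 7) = (1 8 5 7 10 14) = [0, 8, 2, 3, 4, 7, 6, 10, 5, 9, 14, 11, 12, 13, 1]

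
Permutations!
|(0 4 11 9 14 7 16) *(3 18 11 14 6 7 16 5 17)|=8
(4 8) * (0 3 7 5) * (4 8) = [3, 1, 2, 7, 4, 0, 6, 5, 8] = (8)(0 3 7 5)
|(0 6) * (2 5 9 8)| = 4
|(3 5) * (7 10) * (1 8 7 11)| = 10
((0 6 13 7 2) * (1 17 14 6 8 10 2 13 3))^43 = (0 2 10 8)(1 6 17 3 14)(7 13)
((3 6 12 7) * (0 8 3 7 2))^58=(0 12 3)(2 6 8)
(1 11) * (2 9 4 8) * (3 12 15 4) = (1 11)(2 9 3 12 15 4 8) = [0, 11, 9, 12, 8, 5, 6, 7, 2, 3, 10, 1, 15, 13, 14, 4]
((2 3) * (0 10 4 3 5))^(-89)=(0 10 4 3 2 5)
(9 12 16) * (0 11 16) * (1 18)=(0 11 16 9 12)(1 18)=[11, 18, 2, 3, 4, 5, 6, 7, 8, 12, 10, 16, 0, 13, 14, 15, 9, 17, 1]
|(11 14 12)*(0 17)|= |(0 17)(11 14 12)|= 6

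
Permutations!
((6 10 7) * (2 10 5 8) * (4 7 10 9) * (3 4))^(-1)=(10)(2 8 5 6 7 4 3 9)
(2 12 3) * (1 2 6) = (1 2 12 3 6) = [0, 2, 12, 6, 4, 5, 1, 7, 8, 9, 10, 11, 3]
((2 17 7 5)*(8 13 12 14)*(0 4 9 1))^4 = ((0 4 9 1)(2 17 7 5)(8 13 12 14))^4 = (17)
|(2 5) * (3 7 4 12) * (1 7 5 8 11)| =9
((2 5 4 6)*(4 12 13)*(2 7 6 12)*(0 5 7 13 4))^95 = (0 13 6 7 2 5)(4 12) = ((0 5 2 7 6 13)(4 12))^95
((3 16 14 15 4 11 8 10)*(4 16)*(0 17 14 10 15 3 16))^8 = (17)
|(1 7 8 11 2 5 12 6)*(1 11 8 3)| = 15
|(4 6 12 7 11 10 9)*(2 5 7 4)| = 6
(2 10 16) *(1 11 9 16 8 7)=(1 11 9 16 2 10 8 7)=[0, 11, 10, 3, 4, 5, 6, 1, 7, 16, 8, 9, 12, 13, 14, 15, 2]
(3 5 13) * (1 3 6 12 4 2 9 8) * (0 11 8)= [11, 3, 9, 5, 2, 13, 12, 7, 1, 0, 10, 8, 4, 6]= (0 11 8 1 3 5 13 6 12 4 2 9)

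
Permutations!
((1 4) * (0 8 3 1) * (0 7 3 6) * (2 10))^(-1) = ((0 8 6)(1 4 7 3)(2 10))^(-1) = (0 6 8)(1 3 7 4)(2 10)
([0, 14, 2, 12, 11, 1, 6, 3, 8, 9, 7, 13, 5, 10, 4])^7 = [0, 3, 2, 13, 5, 7, 6, 11, 8, 9, 4, 1, 10, 14, 12]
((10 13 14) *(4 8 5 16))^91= (4 16 5 8)(10 13 14)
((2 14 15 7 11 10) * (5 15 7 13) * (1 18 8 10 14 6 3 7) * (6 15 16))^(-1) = (1 14 11 7 3 6 16 5 13 15 2 10 8 18)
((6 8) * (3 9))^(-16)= ((3 9)(6 8))^(-16)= (9)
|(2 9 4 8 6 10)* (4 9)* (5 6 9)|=7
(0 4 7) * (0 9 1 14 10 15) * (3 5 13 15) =(0 4 7 9 1 14 10 3 5 13 15) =[4, 14, 2, 5, 7, 13, 6, 9, 8, 1, 3, 11, 12, 15, 10, 0]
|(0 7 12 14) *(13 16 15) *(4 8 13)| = |(0 7 12 14)(4 8 13 16 15)| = 20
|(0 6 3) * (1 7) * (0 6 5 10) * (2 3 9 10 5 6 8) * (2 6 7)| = |(0 7 1 2 3 8 6 9 10)| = 9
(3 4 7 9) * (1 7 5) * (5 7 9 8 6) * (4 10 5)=(1 9 3 10 5)(4 7 8 6)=[0, 9, 2, 10, 7, 1, 4, 8, 6, 3, 5]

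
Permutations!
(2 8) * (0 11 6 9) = (0 11 6 9)(2 8) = [11, 1, 8, 3, 4, 5, 9, 7, 2, 0, 10, 6]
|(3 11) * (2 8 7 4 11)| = |(2 8 7 4 11 3)| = 6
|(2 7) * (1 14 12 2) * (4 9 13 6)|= |(1 14 12 2 7)(4 9 13 6)|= 20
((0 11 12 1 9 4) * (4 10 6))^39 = (0 4 6 10 9 1 12 11)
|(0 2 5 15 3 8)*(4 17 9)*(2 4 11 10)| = |(0 4 17 9 11 10 2 5 15 3 8)| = 11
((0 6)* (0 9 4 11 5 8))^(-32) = (0 4 8 9 5 6 11) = ((0 6 9 4 11 5 8))^(-32)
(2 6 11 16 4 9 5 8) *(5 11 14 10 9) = (2 6 14 10 9 11 16 4 5 8) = [0, 1, 6, 3, 5, 8, 14, 7, 2, 11, 9, 16, 12, 13, 10, 15, 4]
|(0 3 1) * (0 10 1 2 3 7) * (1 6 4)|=|(0 7)(1 10 6 4)(2 3)|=4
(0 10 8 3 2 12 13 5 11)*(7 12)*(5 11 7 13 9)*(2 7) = (0 10 8 3 7 12 9 5 2 13 11) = [10, 1, 13, 7, 4, 2, 6, 12, 3, 5, 8, 0, 9, 11]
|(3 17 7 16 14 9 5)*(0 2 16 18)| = 10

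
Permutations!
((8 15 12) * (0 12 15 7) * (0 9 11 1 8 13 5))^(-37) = ((15)(0 12 13 5)(1 8 7 9 11))^(-37) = (15)(0 5 13 12)(1 9 8 11 7)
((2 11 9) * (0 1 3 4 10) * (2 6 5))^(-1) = ((0 1 3 4 10)(2 11 9 6 5))^(-1) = (0 10 4 3 1)(2 5 6 9 11)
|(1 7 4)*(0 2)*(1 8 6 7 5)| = |(0 2)(1 5)(4 8 6 7)| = 4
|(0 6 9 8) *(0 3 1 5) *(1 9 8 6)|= |(0 1 5)(3 9 6 8)|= 12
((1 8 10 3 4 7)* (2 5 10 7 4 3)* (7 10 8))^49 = (1 7)(2 5 8 10)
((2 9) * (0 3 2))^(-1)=(0 9 2 3)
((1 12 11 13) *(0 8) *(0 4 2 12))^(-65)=(0 1 13 11 12 2 4 8)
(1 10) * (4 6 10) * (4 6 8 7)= [0, 6, 2, 3, 8, 5, 10, 4, 7, 9, 1]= (1 6 10)(4 8 7)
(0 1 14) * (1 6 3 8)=(0 6 3 8 1 14)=[6, 14, 2, 8, 4, 5, 3, 7, 1, 9, 10, 11, 12, 13, 0]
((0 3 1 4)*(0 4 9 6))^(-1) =(0 6 9 1 3)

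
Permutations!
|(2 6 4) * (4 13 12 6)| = |(2 4)(6 13 12)| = 6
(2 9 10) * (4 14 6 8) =(2 9 10)(4 14 6 8) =[0, 1, 9, 3, 14, 5, 8, 7, 4, 10, 2, 11, 12, 13, 6]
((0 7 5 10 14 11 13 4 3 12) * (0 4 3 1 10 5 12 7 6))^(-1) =(0 6)(1 4 12 7 3 13 11 14 10)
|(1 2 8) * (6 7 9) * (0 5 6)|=|(0 5 6 7 9)(1 2 8)|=15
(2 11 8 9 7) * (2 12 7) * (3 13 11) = [0, 1, 3, 13, 4, 5, 6, 12, 9, 2, 10, 8, 7, 11] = (2 3 13 11 8 9)(7 12)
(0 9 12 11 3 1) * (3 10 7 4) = (0 9 12 11 10 7 4 3 1) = [9, 0, 2, 1, 3, 5, 6, 4, 8, 12, 7, 10, 11]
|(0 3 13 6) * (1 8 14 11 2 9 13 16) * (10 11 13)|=|(0 3 16 1 8 14 13 6)(2 9 10 11)|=8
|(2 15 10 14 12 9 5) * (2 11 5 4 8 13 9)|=20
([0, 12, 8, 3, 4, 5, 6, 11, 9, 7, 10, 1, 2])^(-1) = [0, 11, 12, 3, 4, 5, 6, 9, 2, 8, 10, 7, 1]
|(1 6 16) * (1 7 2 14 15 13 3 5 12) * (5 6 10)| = 8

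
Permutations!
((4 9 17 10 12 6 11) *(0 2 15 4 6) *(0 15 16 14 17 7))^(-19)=((0 2 16 14 17 10 12 15 4 9 7)(6 11))^(-19)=(0 14 12 9 2 17 15 7 16 10 4)(6 11)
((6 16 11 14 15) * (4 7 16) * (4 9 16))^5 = (4 7)(6 15 14 11 16 9)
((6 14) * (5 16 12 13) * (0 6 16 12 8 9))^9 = ((0 6 14 16 8 9)(5 12 13))^9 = (0 16)(6 8)(9 14)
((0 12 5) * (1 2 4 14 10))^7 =(0 12 5)(1 4 10 2 14)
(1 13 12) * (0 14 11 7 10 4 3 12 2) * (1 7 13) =(0 14 11 13 2)(3 12 7 10 4) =[14, 1, 0, 12, 3, 5, 6, 10, 8, 9, 4, 13, 7, 2, 11]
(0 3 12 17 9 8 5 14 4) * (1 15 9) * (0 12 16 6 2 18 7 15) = (0 3 16 6 2 18 7 15 9 8 5 14 4 12 17 1) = [3, 0, 18, 16, 12, 14, 2, 15, 5, 8, 10, 11, 17, 13, 4, 9, 6, 1, 7]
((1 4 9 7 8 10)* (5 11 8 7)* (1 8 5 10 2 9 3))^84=((1 4 3)(2 9 10 8)(5 11))^84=(11)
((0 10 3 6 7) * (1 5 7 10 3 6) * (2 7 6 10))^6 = (10)(0 7 2 6 5 1 3)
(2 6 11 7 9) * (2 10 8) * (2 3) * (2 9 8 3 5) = (2 6 11 7 8 5)(3 9 10) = [0, 1, 6, 9, 4, 2, 11, 8, 5, 10, 3, 7]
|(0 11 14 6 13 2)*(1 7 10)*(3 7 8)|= 30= |(0 11 14 6 13 2)(1 8 3 7 10)|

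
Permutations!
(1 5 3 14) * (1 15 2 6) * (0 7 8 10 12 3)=[7, 5, 6, 14, 4, 0, 1, 8, 10, 9, 12, 11, 3, 13, 15, 2]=(0 7 8 10 12 3 14 15 2 6 1 5)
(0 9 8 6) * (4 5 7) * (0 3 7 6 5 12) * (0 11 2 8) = (0 9)(2 8 5 6 3 7 4 12 11) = [9, 1, 8, 7, 12, 6, 3, 4, 5, 0, 10, 2, 11]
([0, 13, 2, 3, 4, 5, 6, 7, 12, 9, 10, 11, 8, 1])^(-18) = [0, 1, 2, 3, 4, 5, 6, 7, 8, 9, 10, 11, 12, 13]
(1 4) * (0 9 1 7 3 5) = (0 9 1 4 7 3 5) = [9, 4, 2, 5, 7, 0, 6, 3, 8, 1]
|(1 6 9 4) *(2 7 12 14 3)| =20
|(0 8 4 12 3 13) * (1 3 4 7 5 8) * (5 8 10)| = 4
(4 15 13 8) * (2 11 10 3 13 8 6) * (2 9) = [0, 1, 11, 13, 15, 5, 9, 7, 4, 2, 3, 10, 12, 6, 14, 8] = (2 11 10 3 13 6 9)(4 15 8)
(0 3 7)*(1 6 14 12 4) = (0 3 7)(1 6 14 12 4) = [3, 6, 2, 7, 1, 5, 14, 0, 8, 9, 10, 11, 4, 13, 12]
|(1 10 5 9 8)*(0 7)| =10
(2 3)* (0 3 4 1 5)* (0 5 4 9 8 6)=(0 3 2 9 8 6)(1 4)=[3, 4, 9, 2, 1, 5, 0, 7, 6, 8]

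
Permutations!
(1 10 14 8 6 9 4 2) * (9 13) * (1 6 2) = (1 10 14 8 2 6 13 9 4) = [0, 10, 6, 3, 1, 5, 13, 7, 2, 4, 14, 11, 12, 9, 8]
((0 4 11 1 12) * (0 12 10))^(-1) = (12)(0 10 1 11 4)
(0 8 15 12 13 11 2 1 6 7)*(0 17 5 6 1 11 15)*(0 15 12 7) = (0 8 15 7 17 5 6)(2 11)(12 13) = [8, 1, 11, 3, 4, 6, 0, 17, 15, 9, 10, 2, 13, 12, 14, 7, 16, 5]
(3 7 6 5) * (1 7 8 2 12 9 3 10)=(1 7 6 5 10)(2 12 9 3 8)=[0, 7, 12, 8, 4, 10, 5, 6, 2, 3, 1, 11, 9]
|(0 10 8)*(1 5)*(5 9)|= 3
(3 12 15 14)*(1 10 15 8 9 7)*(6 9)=(1 10 15 14 3 12 8 6 9 7)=[0, 10, 2, 12, 4, 5, 9, 1, 6, 7, 15, 11, 8, 13, 3, 14]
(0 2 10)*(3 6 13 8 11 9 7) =[2, 1, 10, 6, 4, 5, 13, 3, 11, 7, 0, 9, 12, 8] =(0 2 10)(3 6 13 8 11 9 7)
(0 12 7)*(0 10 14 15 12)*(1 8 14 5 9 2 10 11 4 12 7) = (1 8 14 15 7 11 4 12)(2 10 5 9) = [0, 8, 10, 3, 12, 9, 6, 11, 14, 2, 5, 4, 1, 13, 15, 7]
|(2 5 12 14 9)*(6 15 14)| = 7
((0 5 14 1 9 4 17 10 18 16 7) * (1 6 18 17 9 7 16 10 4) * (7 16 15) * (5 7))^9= ((0 7)(1 16 15 5 14 6 18 10 17 4 9))^9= (0 7)(1 4 10 6 5 16 9 17 18 14 15)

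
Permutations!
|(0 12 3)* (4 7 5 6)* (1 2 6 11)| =|(0 12 3)(1 2 6 4 7 5 11)| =21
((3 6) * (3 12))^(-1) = ((3 6 12))^(-1) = (3 12 6)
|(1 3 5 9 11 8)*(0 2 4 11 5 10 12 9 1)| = |(0 2 4 11 8)(1 3 10 12 9 5)| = 30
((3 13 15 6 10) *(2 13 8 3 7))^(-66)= (15)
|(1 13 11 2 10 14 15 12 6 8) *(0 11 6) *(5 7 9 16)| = 28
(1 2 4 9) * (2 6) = [0, 6, 4, 3, 9, 5, 2, 7, 8, 1] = (1 6 2 4 9)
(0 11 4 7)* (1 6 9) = (0 11 4 7)(1 6 9) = [11, 6, 2, 3, 7, 5, 9, 0, 8, 1, 10, 4]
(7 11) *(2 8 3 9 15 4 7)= [0, 1, 8, 9, 7, 5, 6, 11, 3, 15, 10, 2, 12, 13, 14, 4]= (2 8 3 9 15 4 7 11)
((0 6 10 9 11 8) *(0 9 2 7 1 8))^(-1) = (0 11 9 8 1 7 2 10 6)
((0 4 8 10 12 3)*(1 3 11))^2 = (0 8 12 1)(3 4 10 11) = ((0 4 8 10 12 11 1 3))^2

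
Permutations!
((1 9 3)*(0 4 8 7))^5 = (0 4 8 7)(1 3 9)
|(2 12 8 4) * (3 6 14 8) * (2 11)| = 8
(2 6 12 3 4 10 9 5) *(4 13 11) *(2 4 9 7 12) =[0, 1, 6, 13, 10, 4, 2, 12, 8, 5, 7, 9, 3, 11] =(2 6)(3 13 11 9 5 4 10 7 12)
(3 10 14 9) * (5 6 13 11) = (3 10 14 9)(5 6 13 11) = [0, 1, 2, 10, 4, 6, 13, 7, 8, 3, 14, 5, 12, 11, 9]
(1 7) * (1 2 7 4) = (1 4)(2 7) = [0, 4, 7, 3, 1, 5, 6, 2]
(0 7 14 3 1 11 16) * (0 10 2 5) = [7, 11, 5, 1, 4, 0, 6, 14, 8, 9, 2, 16, 12, 13, 3, 15, 10] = (0 7 14 3 1 11 16 10 2 5)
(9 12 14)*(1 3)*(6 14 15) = (1 3)(6 14 9 12 15) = [0, 3, 2, 1, 4, 5, 14, 7, 8, 12, 10, 11, 15, 13, 9, 6]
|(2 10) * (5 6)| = |(2 10)(5 6)| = 2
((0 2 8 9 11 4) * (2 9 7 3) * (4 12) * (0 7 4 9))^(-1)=((2 8 4 7 3)(9 11 12))^(-1)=(2 3 7 4 8)(9 12 11)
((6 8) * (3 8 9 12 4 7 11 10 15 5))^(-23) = (3 5 15 10 11 7 4 12 9 6 8)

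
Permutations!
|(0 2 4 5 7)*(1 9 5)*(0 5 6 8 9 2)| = |(1 2 4)(5 7)(6 8 9)| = 6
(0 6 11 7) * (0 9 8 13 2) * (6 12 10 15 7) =(0 12 10 15 7 9 8 13 2)(6 11) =[12, 1, 0, 3, 4, 5, 11, 9, 13, 8, 15, 6, 10, 2, 14, 7]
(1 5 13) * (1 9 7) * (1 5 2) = (1 2)(5 13 9 7) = [0, 2, 1, 3, 4, 13, 6, 5, 8, 7, 10, 11, 12, 9]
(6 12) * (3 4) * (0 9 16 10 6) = (0 9 16 10 6 12)(3 4) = [9, 1, 2, 4, 3, 5, 12, 7, 8, 16, 6, 11, 0, 13, 14, 15, 10]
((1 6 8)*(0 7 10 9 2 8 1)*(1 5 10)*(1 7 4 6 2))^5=(0 9 4 1 6 2 5 8 10)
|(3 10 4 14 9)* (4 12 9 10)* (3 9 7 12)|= 4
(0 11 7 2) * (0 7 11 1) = [1, 0, 7, 3, 4, 5, 6, 2, 8, 9, 10, 11] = (11)(0 1)(2 7)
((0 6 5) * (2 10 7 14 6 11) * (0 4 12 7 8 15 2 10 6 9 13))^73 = ((0 11 10 8 15 2 6 5 4 12 7 14 9 13))^73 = (0 8 6 12 9 11 15 5 7 13 10 2 4 14)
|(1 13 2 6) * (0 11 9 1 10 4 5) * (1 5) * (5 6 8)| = |(0 11 9 6 10 4 1 13 2 8 5)| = 11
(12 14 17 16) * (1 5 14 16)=[0, 5, 2, 3, 4, 14, 6, 7, 8, 9, 10, 11, 16, 13, 17, 15, 12, 1]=(1 5 14 17)(12 16)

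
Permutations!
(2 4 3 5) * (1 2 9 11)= (1 2 4 3 5 9 11)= [0, 2, 4, 5, 3, 9, 6, 7, 8, 11, 10, 1]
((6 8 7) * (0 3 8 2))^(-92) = ((0 3 8 7 6 2))^(-92) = (0 6 8)(2 7 3)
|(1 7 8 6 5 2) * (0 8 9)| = 8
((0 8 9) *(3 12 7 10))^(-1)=(0 9 8)(3 10 7 12)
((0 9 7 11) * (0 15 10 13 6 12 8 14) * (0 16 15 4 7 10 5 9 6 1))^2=((0 6 12 8 14 16 15 5 9 10 13 1)(4 7 11))^2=(0 12 14 15 9 13)(1 6 8 16 5 10)(4 11 7)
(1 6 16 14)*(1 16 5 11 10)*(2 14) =(1 6 5 11 10)(2 14 16) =[0, 6, 14, 3, 4, 11, 5, 7, 8, 9, 1, 10, 12, 13, 16, 15, 2]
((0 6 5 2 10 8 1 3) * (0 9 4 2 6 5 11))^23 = ((0 5 6 11)(1 3 9 4 2 10 8))^23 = (0 11 6 5)(1 9 2 8 3 4 10)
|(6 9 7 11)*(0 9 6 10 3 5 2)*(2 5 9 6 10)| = 8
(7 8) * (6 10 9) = (6 10 9)(7 8) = [0, 1, 2, 3, 4, 5, 10, 8, 7, 6, 9]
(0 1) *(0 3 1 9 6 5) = [9, 3, 2, 1, 4, 0, 5, 7, 8, 6] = (0 9 6 5)(1 3)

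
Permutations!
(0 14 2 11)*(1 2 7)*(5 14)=[5, 2, 11, 3, 4, 14, 6, 1, 8, 9, 10, 0, 12, 13, 7]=(0 5 14 7 1 2 11)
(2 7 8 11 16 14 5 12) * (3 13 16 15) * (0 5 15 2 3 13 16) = (0 5 12 3 16 14 15 13)(2 7 8 11) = [5, 1, 7, 16, 4, 12, 6, 8, 11, 9, 10, 2, 3, 0, 15, 13, 14]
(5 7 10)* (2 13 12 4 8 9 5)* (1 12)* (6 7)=(1 12 4 8 9 5 6 7 10 2 13)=[0, 12, 13, 3, 8, 6, 7, 10, 9, 5, 2, 11, 4, 1]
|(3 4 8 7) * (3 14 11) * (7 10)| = 7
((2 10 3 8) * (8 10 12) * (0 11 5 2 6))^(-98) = ((0 11 5 2 12 8 6)(3 10))^(-98) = (12)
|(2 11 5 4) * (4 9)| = 5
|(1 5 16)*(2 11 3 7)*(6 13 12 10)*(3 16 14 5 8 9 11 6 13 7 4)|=30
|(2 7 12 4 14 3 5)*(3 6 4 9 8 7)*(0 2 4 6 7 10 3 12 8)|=28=|(0 2 12 9)(3 5 4 14 7 8 10)|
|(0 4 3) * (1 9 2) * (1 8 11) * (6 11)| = |(0 4 3)(1 9 2 8 6 11)| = 6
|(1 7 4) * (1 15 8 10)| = |(1 7 4 15 8 10)| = 6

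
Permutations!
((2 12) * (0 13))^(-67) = (0 13)(2 12)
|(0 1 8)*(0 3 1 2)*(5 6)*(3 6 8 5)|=10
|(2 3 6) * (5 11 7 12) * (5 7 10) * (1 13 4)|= 6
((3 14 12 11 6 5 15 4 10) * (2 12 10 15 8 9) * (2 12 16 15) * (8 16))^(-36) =(2 11 15 9 5)(4 12 16 8 6)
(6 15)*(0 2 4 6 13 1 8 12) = (0 2 4 6 15 13 1 8 12) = [2, 8, 4, 3, 6, 5, 15, 7, 12, 9, 10, 11, 0, 1, 14, 13]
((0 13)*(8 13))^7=(0 8 13)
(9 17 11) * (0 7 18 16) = (0 7 18 16)(9 17 11) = [7, 1, 2, 3, 4, 5, 6, 18, 8, 17, 10, 9, 12, 13, 14, 15, 0, 11, 16]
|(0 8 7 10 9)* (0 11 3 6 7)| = 6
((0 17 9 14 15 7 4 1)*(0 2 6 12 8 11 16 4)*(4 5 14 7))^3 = ((0 17 9 7)(1 2 6 12 8 11 16 5 14 15 4))^3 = (0 7 9 17)(1 12 16 15 2 8 5 4 6 11 14)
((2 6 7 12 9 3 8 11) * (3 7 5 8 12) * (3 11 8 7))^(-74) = (2 6 5 7 11)(3 12 9)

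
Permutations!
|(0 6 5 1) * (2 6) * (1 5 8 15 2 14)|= 12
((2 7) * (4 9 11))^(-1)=((2 7)(4 9 11))^(-1)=(2 7)(4 11 9)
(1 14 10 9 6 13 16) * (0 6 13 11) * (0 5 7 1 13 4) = (0 6 11 5 7 1 14 10 9 4)(13 16) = [6, 14, 2, 3, 0, 7, 11, 1, 8, 4, 9, 5, 12, 16, 10, 15, 13]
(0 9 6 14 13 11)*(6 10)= (0 9 10 6 14 13 11)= [9, 1, 2, 3, 4, 5, 14, 7, 8, 10, 6, 0, 12, 11, 13]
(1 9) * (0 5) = (0 5)(1 9) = [5, 9, 2, 3, 4, 0, 6, 7, 8, 1]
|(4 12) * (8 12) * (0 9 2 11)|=|(0 9 2 11)(4 8 12)|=12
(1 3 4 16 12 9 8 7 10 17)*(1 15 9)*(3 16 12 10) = (1 16 10 17 15 9 8 7 3 4 12) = [0, 16, 2, 4, 12, 5, 6, 3, 7, 8, 17, 11, 1, 13, 14, 9, 10, 15]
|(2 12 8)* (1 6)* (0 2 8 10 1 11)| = 7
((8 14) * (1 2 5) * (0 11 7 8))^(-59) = ((0 11 7 8 14)(1 2 5))^(-59) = (0 11 7 8 14)(1 2 5)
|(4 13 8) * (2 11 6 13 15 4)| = 10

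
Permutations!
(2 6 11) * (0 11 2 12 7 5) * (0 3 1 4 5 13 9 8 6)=(0 11 12 7 13 9 8 6 2)(1 4 5 3)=[11, 4, 0, 1, 5, 3, 2, 13, 6, 8, 10, 12, 7, 9]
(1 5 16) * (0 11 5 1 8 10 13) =(0 11 5 16 8 10 13) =[11, 1, 2, 3, 4, 16, 6, 7, 10, 9, 13, 5, 12, 0, 14, 15, 8]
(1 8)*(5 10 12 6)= (1 8)(5 10 12 6)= [0, 8, 2, 3, 4, 10, 5, 7, 1, 9, 12, 11, 6]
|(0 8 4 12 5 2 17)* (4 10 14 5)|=14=|(0 8 10 14 5 2 17)(4 12)|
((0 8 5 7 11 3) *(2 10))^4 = ((0 8 5 7 11 3)(2 10))^4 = (0 11 5)(3 7 8)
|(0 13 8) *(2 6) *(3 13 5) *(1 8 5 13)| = 6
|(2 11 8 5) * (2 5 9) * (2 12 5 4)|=7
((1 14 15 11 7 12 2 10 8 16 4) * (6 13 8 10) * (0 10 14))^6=(0 12 4 11 8 14 6)(1 7 16 15 13 10 2)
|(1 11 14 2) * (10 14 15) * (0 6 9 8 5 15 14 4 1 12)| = 13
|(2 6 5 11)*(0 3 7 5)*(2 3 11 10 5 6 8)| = 10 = |(0 11 3 7 6)(2 8)(5 10)|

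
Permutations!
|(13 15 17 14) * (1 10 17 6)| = 7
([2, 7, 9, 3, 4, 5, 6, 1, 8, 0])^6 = (9)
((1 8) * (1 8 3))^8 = (8)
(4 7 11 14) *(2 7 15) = (2 7 11 14 4 15) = [0, 1, 7, 3, 15, 5, 6, 11, 8, 9, 10, 14, 12, 13, 4, 2]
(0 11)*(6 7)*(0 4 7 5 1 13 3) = (0 11 4 7 6 5 1 13 3) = [11, 13, 2, 0, 7, 1, 5, 6, 8, 9, 10, 4, 12, 3]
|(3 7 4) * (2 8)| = 6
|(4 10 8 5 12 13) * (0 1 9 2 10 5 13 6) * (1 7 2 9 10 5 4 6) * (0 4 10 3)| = 35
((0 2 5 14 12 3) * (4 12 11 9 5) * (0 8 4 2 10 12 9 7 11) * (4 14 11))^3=(0 3)(4 11 9 7 5)(8 10)(12 14)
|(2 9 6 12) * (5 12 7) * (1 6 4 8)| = |(1 6 7 5 12 2 9 4 8)| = 9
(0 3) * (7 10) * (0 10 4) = (0 3 10 7 4) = [3, 1, 2, 10, 0, 5, 6, 4, 8, 9, 7]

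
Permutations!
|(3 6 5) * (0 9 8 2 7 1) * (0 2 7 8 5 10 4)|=28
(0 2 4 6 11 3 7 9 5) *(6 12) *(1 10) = (0 2 4 12 6 11 3 7 9 5)(1 10) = [2, 10, 4, 7, 12, 0, 11, 9, 8, 5, 1, 3, 6]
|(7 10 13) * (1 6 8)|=3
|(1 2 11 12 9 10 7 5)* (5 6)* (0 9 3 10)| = 18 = |(0 9)(1 2 11 12 3 10 7 6 5)|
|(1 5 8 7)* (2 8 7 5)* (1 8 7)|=5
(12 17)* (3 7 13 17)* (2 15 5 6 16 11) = (2 15 5 6 16 11)(3 7 13 17 12) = [0, 1, 15, 7, 4, 6, 16, 13, 8, 9, 10, 2, 3, 17, 14, 5, 11, 12]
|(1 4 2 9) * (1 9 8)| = 4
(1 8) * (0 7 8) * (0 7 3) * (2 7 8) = (0 3)(1 8)(2 7) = [3, 8, 7, 0, 4, 5, 6, 2, 1]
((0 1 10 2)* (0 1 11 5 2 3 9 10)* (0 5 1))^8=((0 11 1 5 2)(3 9 10))^8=(0 5 11 2 1)(3 10 9)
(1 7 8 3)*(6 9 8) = (1 7 6 9 8 3) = [0, 7, 2, 1, 4, 5, 9, 6, 3, 8]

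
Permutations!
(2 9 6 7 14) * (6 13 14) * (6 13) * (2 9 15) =(2 15)(6 7 13 14 9) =[0, 1, 15, 3, 4, 5, 7, 13, 8, 6, 10, 11, 12, 14, 9, 2]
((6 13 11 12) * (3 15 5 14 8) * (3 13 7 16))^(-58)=(3 6 13 5 16 12 8 15 7 11 14)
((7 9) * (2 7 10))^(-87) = ((2 7 9 10))^(-87) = (2 7 9 10)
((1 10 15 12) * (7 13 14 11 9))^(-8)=(15)(7 14 9 13 11)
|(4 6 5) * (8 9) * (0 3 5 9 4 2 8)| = 8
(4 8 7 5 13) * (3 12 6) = (3 12 6)(4 8 7 5 13) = [0, 1, 2, 12, 8, 13, 3, 5, 7, 9, 10, 11, 6, 4]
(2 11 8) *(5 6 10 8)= (2 11 5 6 10 8)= [0, 1, 11, 3, 4, 6, 10, 7, 2, 9, 8, 5]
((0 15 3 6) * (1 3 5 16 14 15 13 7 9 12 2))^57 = (0 9 1)(2 6 7)(3 13 12)(5 16 14 15)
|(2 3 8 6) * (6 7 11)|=6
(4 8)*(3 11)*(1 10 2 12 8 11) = (1 10 2 12 8 4 11 3) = [0, 10, 12, 1, 11, 5, 6, 7, 4, 9, 2, 3, 8]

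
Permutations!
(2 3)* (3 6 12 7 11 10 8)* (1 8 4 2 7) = (1 8 3 7 11 10 4 2 6 12) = [0, 8, 6, 7, 2, 5, 12, 11, 3, 9, 4, 10, 1]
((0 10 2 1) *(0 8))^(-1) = (0 8 1 2 10)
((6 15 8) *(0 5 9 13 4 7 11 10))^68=(0 4)(5 7)(6 8 15)(9 11)(10 13)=((0 5 9 13 4 7 11 10)(6 15 8))^68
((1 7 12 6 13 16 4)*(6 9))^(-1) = ((1 7 12 9 6 13 16 4))^(-1) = (1 4 16 13 6 9 12 7)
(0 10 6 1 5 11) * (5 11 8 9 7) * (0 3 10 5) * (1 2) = (0 5 8 9 7)(1 11 3 10 6 2) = [5, 11, 1, 10, 4, 8, 2, 0, 9, 7, 6, 3]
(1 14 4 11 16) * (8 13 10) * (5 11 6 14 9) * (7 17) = (1 9 5 11 16)(4 6 14)(7 17)(8 13 10) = [0, 9, 2, 3, 6, 11, 14, 17, 13, 5, 8, 16, 12, 10, 4, 15, 1, 7]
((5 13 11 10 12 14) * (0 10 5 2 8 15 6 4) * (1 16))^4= (16)(0 2 4 14 6 12 15 10 8)(5 13 11)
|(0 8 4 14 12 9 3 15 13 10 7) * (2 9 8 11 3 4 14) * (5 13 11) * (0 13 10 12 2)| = 33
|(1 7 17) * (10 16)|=|(1 7 17)(10 16)|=6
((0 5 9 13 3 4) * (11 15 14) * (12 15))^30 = (11 15)(12 14)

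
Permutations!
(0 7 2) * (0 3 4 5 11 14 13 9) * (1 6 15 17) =(0 7 2 3 4 5 11 14 13 9)(1 6 15 17) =[7, 6, 3, 4, 5, 11, 15, 2, 8, 0, 10, 14, 12, 9, 13, 17, 16, 1]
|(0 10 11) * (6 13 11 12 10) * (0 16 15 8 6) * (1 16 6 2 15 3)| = 6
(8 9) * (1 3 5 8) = (1 3 5 8 9) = [0, 3, 2, 5, 4, 8, 6, 7, 9, 1]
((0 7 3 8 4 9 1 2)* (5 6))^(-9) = (0 2 1 9 4 8 3 7)(5 6)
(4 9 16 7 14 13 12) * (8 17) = [0, 1, 2, 3, 9, 5, 6, 14, 17, 16, 10, 11, 4, 12, 13, 15, 7, 8] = (4 9 16 7 14 13 12)(8 17)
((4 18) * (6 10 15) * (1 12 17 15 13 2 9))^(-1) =(1 9 2 13 10 6 15 17 12)(4 18)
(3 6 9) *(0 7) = (0 7)(3 6 9) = [7, 1, 2, 6, 4, 5, 9, 0, 8, 3]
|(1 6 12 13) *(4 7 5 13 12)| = |(1 6 4 7 5 13)| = 6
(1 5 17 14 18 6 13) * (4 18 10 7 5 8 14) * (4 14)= (1 8 4 18 6 13)(5 17 14 10 7)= [0, 8, 2, 3, 18, 17, 13, 5, 4, 9, 7, 11, 12, 1, 10, 15, 16, 14, 6]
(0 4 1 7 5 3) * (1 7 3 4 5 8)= (0 5 4 7 8 1 3)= [5, 3, 2, 0, 7, 4, 6, 8, 1]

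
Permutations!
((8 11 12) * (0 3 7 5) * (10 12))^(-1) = (0 5 7 3)(8 12 10 11)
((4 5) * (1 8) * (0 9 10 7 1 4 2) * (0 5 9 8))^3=(0 9 1 4 7 8 10)(2 5)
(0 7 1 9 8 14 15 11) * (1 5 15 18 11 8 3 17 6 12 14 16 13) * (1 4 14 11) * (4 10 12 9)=[7, 4, 2, 17, 14, 15, 9, 5, 16, 3, 12, 0, 11, 10, 18, 8, 13, 6, 1]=(0 7 5 15 8 16 13 10 12 11)(1 4 14 18)(3 17 6 9)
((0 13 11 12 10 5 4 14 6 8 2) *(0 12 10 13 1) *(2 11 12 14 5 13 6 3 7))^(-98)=(2 3)(6 13 11)(7 14)(8 12 10)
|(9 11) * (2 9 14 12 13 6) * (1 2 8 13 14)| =12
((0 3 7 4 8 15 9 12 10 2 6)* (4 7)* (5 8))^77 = ((0 3 4 5 8 15 9 12 10 2 6))^77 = (15)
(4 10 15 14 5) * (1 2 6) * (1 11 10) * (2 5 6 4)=[0, 5, 4, 3, 1, 2, 11, 7, 8, 9, 15, 10, 12, 13, 6, 14]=(1 5 2 4)(6 11 10 15 14)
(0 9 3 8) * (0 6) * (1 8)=(0 9 3 1 8 6)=[9, 8, 2, 1, 4, 5, 0, 7, 6, 3]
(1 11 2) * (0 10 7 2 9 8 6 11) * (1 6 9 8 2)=(0 10 7 1)(2 6 11 8 9)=[10, 0, 6, 3, 4, 5, 11, 1, 9, 2, 7, 8]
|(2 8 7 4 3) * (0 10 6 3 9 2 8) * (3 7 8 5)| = 14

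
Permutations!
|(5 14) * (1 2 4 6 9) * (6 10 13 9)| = |(1 2 4 10 13 9)(5 14)| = 6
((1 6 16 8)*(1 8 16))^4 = ((16)(1 6))^4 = (16)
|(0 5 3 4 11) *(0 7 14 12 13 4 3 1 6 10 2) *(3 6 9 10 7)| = 24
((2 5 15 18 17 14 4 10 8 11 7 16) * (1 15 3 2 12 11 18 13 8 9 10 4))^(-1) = (1 14 17 18 8 13 15)(2 3 5)(7 11 12 16)(9 10)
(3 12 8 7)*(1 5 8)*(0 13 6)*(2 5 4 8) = (0 13 6)(1 4 8 7 3 12)(2 5) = [13, 4, 5, 12, 8, 2, 0, 3, 7, 9, 10, 11, 1, 6]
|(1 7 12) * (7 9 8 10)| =|(1 9 8 10 7 12)| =6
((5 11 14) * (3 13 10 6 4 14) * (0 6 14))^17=((0 6 4)(3 13 10 14 5 11))^17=(0 4 6)(3 11 5 14 10 13)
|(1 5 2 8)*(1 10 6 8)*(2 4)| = 12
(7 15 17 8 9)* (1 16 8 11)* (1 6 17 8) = (1 16)(6 17 11)(7 15 8 9) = [0, 16, 2, 3, 4, 5, 17, 15, 9, 7, 10, 6, 12, 13, 14, 8, 1, 11]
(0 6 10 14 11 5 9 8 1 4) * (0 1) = (0 6 10 14 11 5 9 8)(1 4) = [6, 4, 2, 3, 1, 9, 10, 7, 0, 8, 14, 5, 12, 13, 11]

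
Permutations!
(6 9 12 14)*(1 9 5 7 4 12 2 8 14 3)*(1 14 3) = (1 9 2 8 3 14 6 5 7 4 12) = [0, 9, 8, 14, 12, 7, 5, 4, 3, 2, 10, 11, 1, 13, 6]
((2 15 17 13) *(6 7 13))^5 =((2 15 17 6 7 13))^5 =(2 13 7 6 17 15)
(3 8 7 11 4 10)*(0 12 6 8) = (0 12 6 8 7 11 4 10 3) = [12, 1, 2, 0, 10, 5, 8, 11, 7, 9, 3, 4, 6]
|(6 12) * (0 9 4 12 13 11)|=7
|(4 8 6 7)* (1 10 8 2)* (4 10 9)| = |(1 9 4 2)(6 7 10 8)| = 4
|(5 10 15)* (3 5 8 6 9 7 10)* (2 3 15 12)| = 10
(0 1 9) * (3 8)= [1, 9, 2, 8, 4, 5, 6, 7, 3, 0]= (0 1 9)(3 8)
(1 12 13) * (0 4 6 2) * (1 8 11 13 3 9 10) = (0 4 6 2)(1 12 3 9 10)(8 11 13) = [4, 12, 0, 9, 6, 5, 2, 7, 11, 10, 1, 13, 3, 8]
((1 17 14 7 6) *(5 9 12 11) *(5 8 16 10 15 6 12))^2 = (1 14 12 8 10 6 17 7 11 16 15)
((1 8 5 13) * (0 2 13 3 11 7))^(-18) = (13)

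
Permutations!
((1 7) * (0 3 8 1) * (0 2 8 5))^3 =((0 3 5)(1 7 2 8))^3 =(1 8 2 7)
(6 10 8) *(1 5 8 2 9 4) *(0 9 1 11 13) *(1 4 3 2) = (0 9 3 2 4 11 13)(1 5 8 6 10) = [9, 5, 4, 2, 11, 8, 10, 7, 6, 3, 1, 13, 12, 0]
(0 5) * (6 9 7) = (0 5)(6 9 7) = [5, 1, 2, 3, 4, 0, 9, 6, 8, 7]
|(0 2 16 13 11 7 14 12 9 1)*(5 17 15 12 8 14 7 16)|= |(0 2 5 17 15 12 9 1)(8 14)(11 16 13)|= 24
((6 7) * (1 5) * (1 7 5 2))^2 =(5 6 7)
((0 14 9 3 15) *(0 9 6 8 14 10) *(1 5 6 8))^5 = (0 10)(1 6 5)(3 9 15)(8 14)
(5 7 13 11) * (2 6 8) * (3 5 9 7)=(2 6 8)(3 5)(7 13 11 9)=[0, 1, 6, 5, 4, 3, 8, 13, 2, 7, 10, 9, 12, 11]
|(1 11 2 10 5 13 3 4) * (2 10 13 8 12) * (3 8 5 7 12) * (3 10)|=12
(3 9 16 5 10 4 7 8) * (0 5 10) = (0 5)(3 9 16 10 4 7 8) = [5, 1, 2, 9, 7, 0, 6, 8, 3, 16, 4, 11, 12, 13, 14, 15, 10]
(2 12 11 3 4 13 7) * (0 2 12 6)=(0 2 6)(3 4 13 7 12 11)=[2, 1, 6, 4, 13, 5, 0, 12, 8, 9, 10, 3, 11, 7]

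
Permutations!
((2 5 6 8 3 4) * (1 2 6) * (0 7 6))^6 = (8)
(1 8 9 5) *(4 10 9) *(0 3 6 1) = [3, 8, 2, 6, 10, 0, 1, 7, 4, 5, 9] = (0 3 6 1 8 4 10 9 5)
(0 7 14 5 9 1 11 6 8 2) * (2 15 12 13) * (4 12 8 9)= (0 7 14 5 4 12 13 2)(1 11 6 9)(8 15)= [7, 11, 0, 3, 12, 4, 9, 14, 15, 1, 10, 6, 13, 2, 5, 8]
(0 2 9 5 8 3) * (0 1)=(0 2 9 5 8 3 1)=[2, 0, 9, 1, 4, 8, 6, 7, 3, 5]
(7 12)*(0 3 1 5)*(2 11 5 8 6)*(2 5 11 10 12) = (0 3 1 8 6 5)(2 10 12 7) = [3, 8, 10, 1, 4, 0, 5, 2, 6, 9, 12, 11, 7]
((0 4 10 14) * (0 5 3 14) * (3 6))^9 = (3 14 5 6)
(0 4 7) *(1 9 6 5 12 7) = (0 4 1 9 6 5 12 7) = [4, 9, 2, 3, 1, 12, 5, 0, 8, 6, 10, 11, 7]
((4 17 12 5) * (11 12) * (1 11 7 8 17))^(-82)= (1 5 11 4 12)(7 17 8)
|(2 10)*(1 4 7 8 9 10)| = 7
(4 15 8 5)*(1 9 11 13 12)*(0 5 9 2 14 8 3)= (0 5 4 15 3)(1 2 14 8 9 11 13 12)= [5, 2, 14, 0, 15, 4, 6, 7, 9, 11, 10, 13, 1, 12, 8, 3]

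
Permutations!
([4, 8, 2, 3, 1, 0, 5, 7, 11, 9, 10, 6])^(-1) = [5, 4, 2, 3, 0, 6, 11, 7, 1, 9, 10, 8]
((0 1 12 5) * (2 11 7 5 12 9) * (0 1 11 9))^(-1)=(12)(0 1 5 7 11)(2 9)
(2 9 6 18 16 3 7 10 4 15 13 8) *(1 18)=(1 18 16 3 7 10 4 15 13 8 2 9 6)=[0, 18, 9, 7, 15, 5, 1, 10, 2, 6, 4, 11, 12, 8, 14, 13, 3, 17, 16]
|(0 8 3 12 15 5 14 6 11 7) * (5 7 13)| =30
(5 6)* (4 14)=(4 14)(5 6)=[0, 1, 2, 3, 14, 6, 5, 7, 8, 9, 10, 11, 12, 13, 4]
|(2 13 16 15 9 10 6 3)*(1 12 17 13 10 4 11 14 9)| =12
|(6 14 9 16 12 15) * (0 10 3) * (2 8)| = |(0 10 3)(2 8)(6 14 9 16 12 15)| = 6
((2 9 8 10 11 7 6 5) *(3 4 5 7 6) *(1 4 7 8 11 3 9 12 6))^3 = ((1 4 5 2 12 6 8 10 3 7 9 11))^3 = (1 2 8 7)(3 11 5 6)(4 12 10 9)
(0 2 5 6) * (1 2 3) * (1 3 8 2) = (0 8 2 5 6) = [8, 1, 5, 3, 4, 6, 0, 7, 2]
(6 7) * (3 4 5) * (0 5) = (0 5 3 4)(6 7) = [5, 1, 2, 4, 0, 3, 7, 6]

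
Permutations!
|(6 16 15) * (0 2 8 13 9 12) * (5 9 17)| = 24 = |(0 2 8 13 17 5 9 12)(6 16 15)|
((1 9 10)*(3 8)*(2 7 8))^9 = ((1 9 10)(2 7 8 3))^9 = (10)(2 7 8 3)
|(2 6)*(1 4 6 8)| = 5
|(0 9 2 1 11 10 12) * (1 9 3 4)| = |(0 3 4 1 11 10 12)(2 9)| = 14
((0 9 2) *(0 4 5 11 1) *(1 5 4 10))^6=((0 9 2 10 1)(5 11))^6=(11)(0 9 2 10 1)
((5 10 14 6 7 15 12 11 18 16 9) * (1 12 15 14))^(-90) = ((1 12 11 18 16 9 5 10)(6 7 14))^(-90) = (1 5 16 11)(9 18 12 10)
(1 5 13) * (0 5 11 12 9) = (0 5 13 1 11 12 9) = [5, 11, 2, 3, 4, 13, 6, 7, 8, 0, 10, 12, 9, 1]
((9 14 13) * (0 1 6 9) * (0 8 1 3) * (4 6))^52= (1 9 8 6 13 4 14)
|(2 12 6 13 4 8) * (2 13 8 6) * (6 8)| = 6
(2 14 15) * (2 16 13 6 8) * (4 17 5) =(2 14 15 16 13 6 8)(4 17 5) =[0, 1, 14, 3, 17, 4, 8, 7, 2, 9, 10, 11, 12, 6, 15, 16, 13, 5]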